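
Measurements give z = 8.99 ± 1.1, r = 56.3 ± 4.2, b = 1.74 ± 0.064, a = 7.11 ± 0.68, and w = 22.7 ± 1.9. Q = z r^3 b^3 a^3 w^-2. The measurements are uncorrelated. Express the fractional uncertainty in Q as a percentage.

Products/powers → add relative errors in quadrature, weighted by exponent:
  (1·δz/z)² = (1×0.122)² = 0.0150;  (3·δr/r)² = (3×0.0746)² = 0.0501;  (3·δb/b)² = (3×0.0368)² = 0.0122;  (3·δa/a)² = (3×0.0956)² = 0.0823;  (-2·δw/w)² = (-2×0.0837)² = 0.0280
δQ/Q = √(0.188) = 0.433

43.3%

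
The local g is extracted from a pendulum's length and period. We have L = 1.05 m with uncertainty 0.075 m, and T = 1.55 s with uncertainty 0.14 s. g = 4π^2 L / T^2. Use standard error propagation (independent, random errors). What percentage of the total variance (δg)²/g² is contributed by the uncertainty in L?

13.5%

(δg/g)² = (1·δL/L)² + (-2·δT/T)²
  L term: (1×0.0714)² = 0.00510
  T term: (-2×0.0903)² = 0.0326
Total = 0.0377. Share from L = 0.00510/0.0377 = 0.135.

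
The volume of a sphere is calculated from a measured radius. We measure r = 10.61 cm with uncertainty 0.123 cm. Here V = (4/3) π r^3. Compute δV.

Since V is a product/quotient, work with relative uncertainties:
  (3·δr/r)² = (3×0.0116)² = 0.00121
δV/V = √(0.00121) = 0.0348
V = 5003 cm^3, so δV = 0.0348 × 5003 = 174 cm^3.

174 cm^3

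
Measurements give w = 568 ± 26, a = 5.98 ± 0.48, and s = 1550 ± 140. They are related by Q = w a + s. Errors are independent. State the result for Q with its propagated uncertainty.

Let p = w·a = 3400. δp/p = √((1·δw/w)² + (1·δa/a)²) = √(0.00210 + 0.00644) = 0.0924, so δp = 314.
Q = p + s: δQ = √(δp² + δs²) = √(98500 + 19600) = 344
Q = 4950.

4950 ± 344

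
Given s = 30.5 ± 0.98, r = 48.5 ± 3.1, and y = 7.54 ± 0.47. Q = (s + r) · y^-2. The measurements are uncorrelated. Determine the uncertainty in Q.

Let u = s + r = 79.0. δu = √(δs² + δr²) = √(0.960 + 9.61) = 3.25, so δu/u = 0.0412.
Q is then a monomial in u, y:
δQ/Q = √((δu/u)² + (-2·δy/y)²) = √(0.00169 + 0.0155) = 0.131
Q = 1.39, so δQ = 0.131 × 1.39 = 0.182.

0.182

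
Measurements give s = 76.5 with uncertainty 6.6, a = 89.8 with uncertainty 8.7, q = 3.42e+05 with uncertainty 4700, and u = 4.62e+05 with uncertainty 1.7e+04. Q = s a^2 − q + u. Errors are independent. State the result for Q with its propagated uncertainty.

(7.37 ± 1.32) × 10^5

Let p = s·a^2 = 6.17e+05. δp/p = √((1·δs/s)² + (2·δa/a)²) = √(0.00744 + 0.0375) = 0.212, so δp = 1.31e+05.
Q = p − q + u: δQ = √(δp² + δq² + δu²) = √(1.71e+10 + 2.21e+07 + 2.89e+08) = 1.32e+05
Q = 7.37e+05.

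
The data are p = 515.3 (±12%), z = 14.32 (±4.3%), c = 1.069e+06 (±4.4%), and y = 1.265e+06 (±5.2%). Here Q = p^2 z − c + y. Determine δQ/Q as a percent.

23.3%

Let w = p^2·z = 3.802e+06. δw/w = √((2·δp/p)² + (1·δz/z)²) = √(0.0576 + 0.00185) = 0.244, so δw = 9.27e+05.
Q = w − c + y: δQ = √(δw² + δc² + δy²) = √(8.6e+11 + 2.21e+09 + 4.33e+09) = 9.31e+05
Q = 3.998e+06, so δQ/Q = 9.31e+05/3.998e+06 = 0.233.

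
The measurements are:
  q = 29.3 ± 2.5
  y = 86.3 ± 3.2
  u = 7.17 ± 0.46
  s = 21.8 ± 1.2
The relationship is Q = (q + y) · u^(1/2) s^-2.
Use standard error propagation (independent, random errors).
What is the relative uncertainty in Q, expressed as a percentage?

Let w = q + y = 116. δw = √(δq² + δy²) = √(6.25 + 10.2) = 4.06, so δw/w = 0.0351.
Q is then a monomial in w, u, s:
δQ/Q = √((δw/w)² + (½·δu/u)² + (-2·δs/s)²) = √(0.00123 + 0.00103 + 0.0121) = 0.120

12.0%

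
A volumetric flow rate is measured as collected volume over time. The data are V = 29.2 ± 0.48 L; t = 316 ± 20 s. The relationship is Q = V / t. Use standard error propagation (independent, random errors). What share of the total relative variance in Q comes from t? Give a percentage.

(δQ/Q)² = (1·δV/V)² + (-1·δt/t)²
  V term: (1×0.0164)² = 0.000270
  t term: (-1×0.0633)² = 0.00401
Total = 0.00428. Share from t = 0.00401/0.00428 = 0.937.

93.7%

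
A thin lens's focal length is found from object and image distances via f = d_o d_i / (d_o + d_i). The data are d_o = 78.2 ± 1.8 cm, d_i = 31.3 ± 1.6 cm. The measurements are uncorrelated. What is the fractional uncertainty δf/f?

∂f/∂d_o = (d_i/(d_o+d_i))² = 0.0817;  ∂f/∂d_i = (d_o/(d_o+d_i))² = 0.510
δf = √((∂f/∂d_o · δd_o)² + (∂f/∂d_i · δd_i)²) = √(0.0216 + 0.666) = 0.829 cm
f = 22.4 cm, so δf/f = 0.829/22.4 = 0.0371.

0.0371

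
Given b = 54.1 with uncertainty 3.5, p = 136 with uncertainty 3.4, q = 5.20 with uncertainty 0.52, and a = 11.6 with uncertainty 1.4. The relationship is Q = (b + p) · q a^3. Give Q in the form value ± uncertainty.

Let u = b + p = 190. δu = √(δb² + δp²) = √(12.2 + 11.6) = 4.88, so δu/u = 0.0257.
Q is then a monomial in u, q, a:
δQ/Q = √((δu/u)² + (1·δq/q)² + (3·δa/a)²) = √(0.000659 + 0.0100 + 0.131) = 0.377
Q = 1.54e+06, so δQ = 0.377 × 1.54e+06 = 5.81e+05.

(1.54 ± 0.581) × 10^6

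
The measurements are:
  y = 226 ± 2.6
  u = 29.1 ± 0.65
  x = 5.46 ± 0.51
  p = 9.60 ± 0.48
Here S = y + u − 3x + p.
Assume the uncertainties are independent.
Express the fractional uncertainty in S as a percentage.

1.26%

Sums and differences: (δS)² = Σ (cᵢ δxᵢ)².
  (δy)² = 6.76;  (δu)² = 0.423;  (3·δx)² = 2.34;  (δp)² = 0.230
δS = √(9.75) = 3.12
S = 248, so δS/S = 3.12/248 = 0.0126.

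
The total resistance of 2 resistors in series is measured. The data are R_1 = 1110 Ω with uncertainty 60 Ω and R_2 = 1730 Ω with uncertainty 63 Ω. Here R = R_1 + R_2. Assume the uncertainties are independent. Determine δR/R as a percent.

R is a linear combination, so absolute uncertainties add in quadrature:
  (δR_1)² = 3600;  (δR_2)² = 3970
δR = √(7570) = 87.0 Ω
R = 2840 Ω, so δR/R = 87.0/2840 = 0.0306.

3.06%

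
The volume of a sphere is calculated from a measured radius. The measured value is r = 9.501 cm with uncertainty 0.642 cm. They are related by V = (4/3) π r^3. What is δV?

Since V is a product/quotient, work with relative uncertainties:
  (3·δr/r)² = (3×0.0676)² = 0.0411
δV/V = √(0.0411) = 0.203
V = 3592 cm^3, so δV = 0.203 × 3592 = 728 cm^3.

728 cm^3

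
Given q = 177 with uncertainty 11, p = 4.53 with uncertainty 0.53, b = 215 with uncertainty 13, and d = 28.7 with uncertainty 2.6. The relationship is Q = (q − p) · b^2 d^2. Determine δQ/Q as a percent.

22.7%

Let u = q − p = 172. δu = √(δq² + δp²) = √(121 + 0.281) = 11.0, so δu/u = 0.0639.
Q is then a monomial in u, b, d:
δQ/Q = √((δu/u)² + (2·δb/b)² + (2·δd/d)²) = √(0.00408 + 0.0146 + 0.0328) = 0.227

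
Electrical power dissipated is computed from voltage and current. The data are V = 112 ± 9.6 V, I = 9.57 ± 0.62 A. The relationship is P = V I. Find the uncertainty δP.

115 W

For a monomial P ∝ V, I, fractional errors add in quadrature:
  (1·δV/V)² = (1×0.0857)² = 0.00735;  (1·δI/I)² = (1×0.0648)² = 0.00420
δP/P = √(0.0115) = 0.107
P = 1070 W, so δP = 0.107 × 1070 = 115 W.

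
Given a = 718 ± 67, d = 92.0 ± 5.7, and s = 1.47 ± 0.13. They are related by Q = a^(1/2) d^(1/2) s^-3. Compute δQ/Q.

0.271

Products/powers → add relative errors in quadrature, weighted by exponent:
  (½·δa/a)² = (0.5×0.0933)² = 0.00218;  (½·δd/d)² = (0.5×0.0620)² = 0.000960;  (-3·δs/s)² = (-3×0.0884)² = 0.0704
δQ/Q = √(0.0735) = 0.271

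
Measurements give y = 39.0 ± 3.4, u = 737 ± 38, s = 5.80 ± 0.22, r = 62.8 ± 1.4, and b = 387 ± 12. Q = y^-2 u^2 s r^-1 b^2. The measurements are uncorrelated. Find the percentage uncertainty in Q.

21.6%

Each factor contributes (exponent × relative error)² to (δQ/Q)²:
  (-2·δy/y)² = (-2×0.0872)² = 0.0304;  (2·δu/u)² = (2×0.0516)² = 0.0106;  (1·δs/s)² = (1×0.0379)² = 0.00144;  (-1·δr/r)² = (-1×0.0223)² = 0.000497;  (2·δb/b)² = (2×0.0310)² = 0.00385
δQ/Q = √(0.0468) = 0.216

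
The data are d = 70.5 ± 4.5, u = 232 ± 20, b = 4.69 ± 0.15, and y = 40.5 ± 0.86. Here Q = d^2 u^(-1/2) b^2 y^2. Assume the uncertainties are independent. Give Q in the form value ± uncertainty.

(1.18 ± 0.183) × 10^7

Each factor contributes (exponent × relative error)² to (δQ/Q)²:
  (2·δd/d)² = (2×0.0638)² = 0.0163;  (−½·δu/u)² = (-0.5×0.0862)² = 0.00186;  (2·δb/b)² = (2×0.0320)² = 0.00409;  (2·δy/y)² = (2×0.0212)² = 0.00180
δQ/Q = √(0.0241) = 0.155
Q = 1.18e+07, so δQ = 0.155 × 1.18e+07 = 1.83e+06.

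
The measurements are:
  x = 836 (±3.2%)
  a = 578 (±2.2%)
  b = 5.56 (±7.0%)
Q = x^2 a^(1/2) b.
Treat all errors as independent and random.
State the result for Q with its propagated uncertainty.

Relative error in a monomial: (δQ/Q)² = Σ (nᵢ · δxᵢ/xᵢ)².
  (2·δx/x)² = (2×0.0320)² = 0.00410;  (½·δa/a)² = (0.5×0.0220)² = 0.000121;  (1·δb/b)² = (1×0.0700)² = 0.00490
δQ/Q = √(0.00912) = 0.0955
Q = 9.34e+07, so δQ = 0.0955 × 9.34e+07 = 8.92e+06.

(9.34 ± 0.892) × 10^7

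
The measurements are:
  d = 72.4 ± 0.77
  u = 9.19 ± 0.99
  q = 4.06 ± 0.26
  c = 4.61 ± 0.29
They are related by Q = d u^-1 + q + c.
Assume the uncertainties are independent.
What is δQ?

0.938

Let p = d·u^-1 = 7.88. δp/p = √((1·δd/d)² + (-1·δu/u)²) = √(0.000113 + 0.0116) = 0.108, so δp = 0.853.
Q = p + q + c: δQ = √(δp² + δq² + δc²) = √(0.727 + 0.0676 + 0.0841) = 0.938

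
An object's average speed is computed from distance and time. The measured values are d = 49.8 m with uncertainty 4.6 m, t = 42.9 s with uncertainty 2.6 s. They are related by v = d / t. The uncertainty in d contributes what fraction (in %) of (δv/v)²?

69.9%

(δv/v)² = (1·δd/d)² + (-1·δt/t)²
  d term: (1×0.0924)² = 0.00853
  t term: (-1×0.0606)² = 0.00367
Total = 0.0122. Share from d = 0.00853/0.0122 = 0.699.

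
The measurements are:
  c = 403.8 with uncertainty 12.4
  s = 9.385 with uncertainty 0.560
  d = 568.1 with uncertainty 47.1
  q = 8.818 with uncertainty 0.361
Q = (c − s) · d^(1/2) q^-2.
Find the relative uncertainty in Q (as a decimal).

Let u = c − s = 394.4. δu = √(δc² + δs²) = √(154 + 0.314) = 12.4, so δu/u = 0.0315.
Q is then a monomial in u, d, q:
δQ/Q = √((δu/u)² + (½·δd/d)² + (-2·δq/q)²) = √(0.000990 + 0.00172 + 0.00670) = 0.0970

0.0970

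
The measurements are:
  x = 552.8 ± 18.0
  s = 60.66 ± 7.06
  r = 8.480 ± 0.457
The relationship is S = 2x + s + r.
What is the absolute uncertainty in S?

36.7

Sums and differences: (δS)² = Σ (cᵢ δxᵢ)².
  (2·δx)² = 1300;  (δs)² = 49.8;  (δr)² = 0.209
δS = √(1350) = 36.7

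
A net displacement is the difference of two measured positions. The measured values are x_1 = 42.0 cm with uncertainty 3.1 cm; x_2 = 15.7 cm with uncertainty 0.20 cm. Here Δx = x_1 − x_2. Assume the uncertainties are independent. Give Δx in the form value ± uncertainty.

Sums and differences: (δΔx)² = Σ (cᵢ δxᵢ)².
  (δx_1)² = 9.61;  (δx_2)² = 0.0400
δΔx = √(9.65) = 3.11 cm
Δx = 26.3 cm.

26.3 ± 3.11 cm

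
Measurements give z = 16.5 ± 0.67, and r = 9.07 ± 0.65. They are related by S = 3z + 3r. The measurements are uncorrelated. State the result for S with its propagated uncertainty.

Absolute uncertainties add in quadrature for a linear combination:
  (3·δz)² = 4.04;  (3·δr)² = 3.80
δS = √(7.84) = 2.80
S = 76.7.

76.7 ± 2.80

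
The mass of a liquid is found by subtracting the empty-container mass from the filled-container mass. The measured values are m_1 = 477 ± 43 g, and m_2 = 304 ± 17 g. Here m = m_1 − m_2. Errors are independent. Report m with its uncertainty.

173 ± 46.2 g

Absolute uncertainties add in quadrature for a linear combination:
  (δm_1)² = 1850;  (δm_2)² = 289
δm = √(2140) = 46.2 g
m = 173 g.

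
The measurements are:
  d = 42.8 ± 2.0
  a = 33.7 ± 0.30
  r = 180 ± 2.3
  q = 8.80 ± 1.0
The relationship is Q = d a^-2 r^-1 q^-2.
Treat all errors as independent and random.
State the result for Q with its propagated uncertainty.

(2.70 ± 0.630) × 10^-6

Products/powers → add relative errors in quadrature, weighted by exponent:
  (1·δd/d)² = (1×0.0467)² = 0.00218;  (-2·δa/a)² = (-2×0.00890)² = 0.000317;  (-1·δr/r)² = (-1×0.0128)² = 0.000163;  (-2·δq/q)² = (-2×0.114)² = 0.0517
δQ/Q = √(0.0543) = 0.233
Q = 2.7e-06, so δQ = 0.233 × 2.7e-06 = 6.3e-07.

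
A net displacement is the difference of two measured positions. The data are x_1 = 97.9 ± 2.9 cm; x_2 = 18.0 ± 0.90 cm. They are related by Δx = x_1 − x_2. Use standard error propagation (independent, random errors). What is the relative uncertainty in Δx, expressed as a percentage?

Each term contributes (cᵢ δxᵢ)² to (δΔx)²:
  (δx_1)² = 8.41;  (δx_2)² = 0.810
δΔx = √(9.22) = 3.04 cm
Δx = 79.9 cm, so δΔx/Δx = 3.04/79.9 = 0.0380.

3.80%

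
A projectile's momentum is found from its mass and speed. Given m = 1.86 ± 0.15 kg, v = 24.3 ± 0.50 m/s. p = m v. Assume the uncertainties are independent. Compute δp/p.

Relative error in a monomial: (δp/p)² = Σ (nᵢ · δxᵢ/xᵢ)².
  (1·δm/m)² = (1×0.0806)² = 0.00650;  (1·δv/v)² = (1×0.0206)² = 0.000423
δp/p = √(0.00693) = 0.0832

0.0832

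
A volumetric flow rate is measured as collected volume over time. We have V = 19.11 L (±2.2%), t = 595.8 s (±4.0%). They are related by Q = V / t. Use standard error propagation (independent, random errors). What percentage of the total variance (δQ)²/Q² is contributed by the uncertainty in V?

(δQ/Q)² = (1·δV/V)² + (-1·δt/t)²
  V term: (1×0.0220)² = 0.000484
  t term: (-1×0.0400)² = 0.00160
Total = 0.00208. Share from V = 0.000484/0.00208 = 0.232.

23.2%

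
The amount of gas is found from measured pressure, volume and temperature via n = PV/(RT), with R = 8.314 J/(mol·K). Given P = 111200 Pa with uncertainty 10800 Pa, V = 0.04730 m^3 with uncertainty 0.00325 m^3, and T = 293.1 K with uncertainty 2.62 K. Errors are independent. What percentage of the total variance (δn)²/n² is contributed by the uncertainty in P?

(δn/n)² = (1·δP/P)² + (1·δV/V)² + (-1·δT/T)²
  P term: (1×0.0971)² = 0.00943
  V term: (1×0.0687)² = 0.00472
  T term: (-1×0.00894)² = 7.99e-05
Total = 0.0142. Share from P = 0.00943/0.0142 = 0.663.

66.3%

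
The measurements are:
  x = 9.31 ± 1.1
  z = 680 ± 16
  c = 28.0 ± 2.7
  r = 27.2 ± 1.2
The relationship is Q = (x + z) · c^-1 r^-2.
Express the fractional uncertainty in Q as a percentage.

Let u = x + z = 689. δu = √(δx² + δz²) = √(1.21 + 256) = 16.0, so δu/u = 0.0233.
Q is then a monomial in u, c, r:
δQ/Q = √((δu/u)² + (-1·δc/c)² + (-2·δr/r)²) = √(0.000541 + 0.00930 + 0.00779) = 0.133

13.3%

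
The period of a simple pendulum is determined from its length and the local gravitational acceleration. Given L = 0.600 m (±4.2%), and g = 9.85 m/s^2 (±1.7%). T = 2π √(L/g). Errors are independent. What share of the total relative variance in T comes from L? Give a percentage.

(δT/T)² = (½·δL/L)² + (−½·δg/g)²
  L term: (0.5×0.0420)² = 0.000441
  g term: (-0.5×0.0170)² = 7.23e-05
Total = 0.000513. Share from L = 0.000441/0.000513 = 0.859.

85.9%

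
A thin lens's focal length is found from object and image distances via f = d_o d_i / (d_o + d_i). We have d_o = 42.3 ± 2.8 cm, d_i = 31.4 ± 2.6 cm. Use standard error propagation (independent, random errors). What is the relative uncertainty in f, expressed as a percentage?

5.53%

∂f/∂d_o = (d_i/(d_o+d_i))² = 0.182;  ∂f/∂d_i = (d_o/(d_o+d_i))² = 0.329
δf = √((∂f/∂d_o · δd_o)² + (∂f/∂d_i · δd_i)²) = √(0.258 + 0.734) = 0.996 cm
f = 18.0 cm, so δf/f = 0.996/18.0 = 0.0553.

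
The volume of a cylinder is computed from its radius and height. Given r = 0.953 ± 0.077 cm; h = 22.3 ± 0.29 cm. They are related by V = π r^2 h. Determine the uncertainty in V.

For a monomial V ∝ r^2, h, fractional errors add in quadrature:
  (2·δr/r)² = (2×0.0808)² = 0.0261;  (1·δh/h)² = (1×0.0130)² = 0.000169
δV/V = √(0.0263) = 0.162
V = 63.6 cm^3, so δV = 0.162 × 63.6 = 10.3 cm^3.

10.3 cm^3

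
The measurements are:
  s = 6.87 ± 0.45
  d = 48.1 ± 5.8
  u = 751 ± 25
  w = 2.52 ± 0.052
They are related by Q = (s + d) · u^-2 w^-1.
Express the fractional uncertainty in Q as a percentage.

12.7%

Let h = s + d = 55.0. δh = √(δs² + δd²) = √(0.203 + 33.6) = 5.82, so δh/h = 0.106.
Q is then a monomial in h, u, w:
δQ/Q = √((δh/h)² + (-2·δu/u)² + (-1·δw/w)²) = √(0.0112 + 0.00443 + 0.000426) = 0.127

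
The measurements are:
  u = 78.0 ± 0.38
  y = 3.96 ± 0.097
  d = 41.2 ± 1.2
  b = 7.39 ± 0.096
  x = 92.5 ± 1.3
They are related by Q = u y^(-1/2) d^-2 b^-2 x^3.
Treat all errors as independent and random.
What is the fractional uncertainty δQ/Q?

0.0776

For a monomial Q ∝ u, y^(-1/2), d^-2, b^-2, x^3, fractional errors add in quadrature:
  (1·δu/u)² = (1×0.00487)² = 2.37e-05;  (−½·δy/y)² = (-0.5×0.0245)² = 0.000150;  (-2·δd/d)² = (-2×0.0291)² = 0.00339;  (-2·δb/b)² = (-2×0.0130)² = 0.000675;  (3·δx/x)² = (3×0.0141)² = 0.00178
δQ/Q = √(0.00602) = 0.0776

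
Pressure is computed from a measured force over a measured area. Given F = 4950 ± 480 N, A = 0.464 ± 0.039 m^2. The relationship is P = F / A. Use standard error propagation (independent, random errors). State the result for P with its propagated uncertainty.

Since P is a product/quotient, work with relative uncertainties:
  (1·δF/F)² = (1×0.0970)² = 0.00940;  (-1·δA/A)² = (-1×0.0841)² = 0.00706
δP/P = √(0.0165) = 0.128
P = 10700 Pa, so δP = 0.128 × 10700 = 1370 Pa.

10700 ± 1370 Pa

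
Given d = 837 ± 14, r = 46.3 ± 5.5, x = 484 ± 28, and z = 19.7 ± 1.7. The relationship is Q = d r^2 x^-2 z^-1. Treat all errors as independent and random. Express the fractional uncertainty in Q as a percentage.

27.8%

Q is a product of powers, so relative uncertainties combine in quadrature:
  (1·δd/d)² = (1×0.0167)² = 0.000280;  (2·δr/r)² = (2×0.119)² = 0.0564;  (-2·δx/x)² = (-2×0.0579)² = 0.0134;  (-1·δz/z)² = (-1×0.0863)² = 0.00745
δQ/Q = √(0.0776) = 0.278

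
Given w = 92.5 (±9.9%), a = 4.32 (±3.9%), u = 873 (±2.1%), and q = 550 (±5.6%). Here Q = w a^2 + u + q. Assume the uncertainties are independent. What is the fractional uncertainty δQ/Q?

0.0700

Let p = w·a^2 = 1730. δp/p = √((1·δw/w)² + (2·δa/a)²) = √(0.00980 + 0.00608) = 0.126, so δp = 218.
Q = p + u + q: δQ = √(δp² + δu² + δq²) = √(47300 + 336 + 949) = 221
Q = 3150, so δQ/Q = 221/3150 = 0.0700.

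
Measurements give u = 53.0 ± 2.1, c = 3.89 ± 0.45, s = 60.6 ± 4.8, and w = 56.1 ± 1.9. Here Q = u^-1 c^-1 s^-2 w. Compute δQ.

Each factor contributes (exponent × relative error)² to (δQ/Q)²:
  (-1·δu/u)² = (-1×0.0396)² = 0.00157;  (-1·δc/c)² = (-1×0.116)² = 0.0134;  (-2·δs/s)² = (-2×0.0792)² = 0.0251;  (1·δw/w)² = (1×0.0339)² = 0.00115
δQ/Q = √(0.0412) = 0.203
Q = 7.41e-05, so δQ = 0.203 × 7.41e-05 = 1.5e-05.

1.5e-05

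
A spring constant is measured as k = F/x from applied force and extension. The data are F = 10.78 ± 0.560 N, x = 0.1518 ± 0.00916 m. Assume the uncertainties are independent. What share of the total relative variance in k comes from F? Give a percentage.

(δk/k)² = (1·δF/F)² + (-1·δx/x)²
  F term: (1×0.0519)² = 0.00270
  x term: (-1×0.0603)² = 0.00364
Total = 0.00634. Share from F = 0.00270/0.00634 = 0.426.

42.6%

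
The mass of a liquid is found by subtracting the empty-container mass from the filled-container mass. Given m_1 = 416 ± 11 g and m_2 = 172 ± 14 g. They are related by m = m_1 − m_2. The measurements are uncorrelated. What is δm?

Absolute uncertainties add in quadrature for a linear combination:
  (δm_1)² = 121;  (δm_2)² = 196
δm = √(317) = 17.8 g

17.8 g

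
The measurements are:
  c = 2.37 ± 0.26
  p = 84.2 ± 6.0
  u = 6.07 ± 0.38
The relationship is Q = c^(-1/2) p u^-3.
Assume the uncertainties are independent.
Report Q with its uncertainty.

Products/powers → add relative errors in quadrature, weighted by exponent:
  (−½·δc/c)² = (-0.5×0.110)² = 0.00301;  (1·δp/p)² = (1×0.0713)² = 0.00508;  (-3·δu/u)² = (-3×0.0626)² = 0.0353
δQ/Q = √(0.0434) = 0.208
Q = 0.245, so δQ = 0.208 × 0.245 = 0.0509.

0.245 ± 0.0509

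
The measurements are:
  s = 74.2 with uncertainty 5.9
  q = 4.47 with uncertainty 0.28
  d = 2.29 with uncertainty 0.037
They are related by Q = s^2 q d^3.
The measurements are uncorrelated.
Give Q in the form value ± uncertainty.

Since Q is a product/quotient, work with relative uncertainties:
  (2·δs/s)² = (2×0.0795)² = 0.0253;  (1·δq/q)² = (1×0.0626)² = 0.00392;  (3·δd/d)² = (3×0.0162)² = 0.00235
δQ/Q = √(0.0316) = 0.178
Q = 2.96e+05, so δQ = 0.178 × 2.96e+05 = 52500.

(2.96 ± 0.525) × 10^5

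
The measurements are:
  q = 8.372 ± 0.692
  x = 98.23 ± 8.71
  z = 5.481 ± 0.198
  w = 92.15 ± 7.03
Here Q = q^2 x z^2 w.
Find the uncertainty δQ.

Relative error in a monomial: (δQ/Q)² = Σ (nᵢ · δxᵢ/xᵢ)².
  (2·δq/q)² = (2×0.0827)² = 0.0273;  (1·δx/x)² = (1×0.0887)² = 0.00786;  (2·δz/z)² = (2×0.0361)² = 0.00522;  (1·δw/w)² = (1×0.0763)² = 0.00582
δQ/Q = √(0.0462) = 0.215
Q = 1.906e+07, so δQ = 0.215 × 1.906e+07 = 4.1e+06.

4.1e+06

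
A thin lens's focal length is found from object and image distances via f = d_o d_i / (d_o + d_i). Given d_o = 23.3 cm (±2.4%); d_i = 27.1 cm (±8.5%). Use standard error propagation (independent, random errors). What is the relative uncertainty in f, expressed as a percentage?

∂f/∂d_o = (d_i/(d_o+d_i))² = 0.289;  ∂f/∂d_i = (d_o/(d_o+d_i))² = 0.214
δf = √((∂f/∂d_o · δd_o)² + (∂f/∂d_i · δd_i)²) = √(0.0261 + 0.242) = 0.518 cm
f = 12.5 cm, so δf/f = 0.518/12.5 = 0.0414.

4.14%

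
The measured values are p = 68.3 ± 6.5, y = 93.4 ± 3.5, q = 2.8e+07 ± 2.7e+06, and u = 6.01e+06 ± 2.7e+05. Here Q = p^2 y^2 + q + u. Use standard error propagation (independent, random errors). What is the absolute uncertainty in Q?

Let w = p^2·y^2 = 4.07e+07. δw/w = √((2·δp/p)² + (2·δy/y)²) = √(0.0362 + 0.00562) = 0.205, so δw = 8.32e+06.
Q = w + q + u: δQ = √(δw² + δq² + δu²) = √(6.93e+13 + 7.29e+12 + 7.29e+10) = 8.76e+06

8.76e+06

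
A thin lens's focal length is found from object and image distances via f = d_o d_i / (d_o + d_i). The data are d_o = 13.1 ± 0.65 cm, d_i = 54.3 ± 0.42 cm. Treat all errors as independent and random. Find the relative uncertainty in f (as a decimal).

0.0400

∂f/∂d_o = (d_i/(d_o+d_i))² = 0.649;  ∂f/∂d_i = (d_o/(d_o+d_i))² = 0.0378
δf = √((∂f/∂d_o · δd_o)² + (∂f/∂d_i · δd_i)²) = √(0.178 + 0.000252) = 0.422 cm
f = 10.6 cm, so δf/f = 0.422/10.6 = 0.0400.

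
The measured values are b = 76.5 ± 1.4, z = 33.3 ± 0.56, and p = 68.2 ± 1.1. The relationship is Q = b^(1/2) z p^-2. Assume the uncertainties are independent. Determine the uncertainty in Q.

For a monomial Q ∝ b^(1/2), z, p^-2, fractional errors add in quadrature:
  (½·δb/b)² = (0.5×0.0183)² = 8.37e-05;  (1·δz/z)² = (1×0.0168)² = 0.000283;  (-2·δp/p)² = (-2×0.0161)² = 0.00104
δQ/Q = √(0.00141) = 0.0375
Q = 0.0626, so δQ = 0.0375 × 0.0626 = 0.00235.

0.00235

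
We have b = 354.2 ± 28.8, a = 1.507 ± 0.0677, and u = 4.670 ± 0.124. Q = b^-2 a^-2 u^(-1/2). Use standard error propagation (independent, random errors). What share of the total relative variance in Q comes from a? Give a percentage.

(δQ/Q)² = (-2·δb/b)² + (-2·δa/a)² + (−½·δu/u)²
  b term: (-2×0.0813)² = 0.0264
  a term: (-2×0.0449)² = 0.00807
  u term: (-0.5×0.0266)² = 0.000176
Total = 0.0347. Share from a = 0.00807/0.0347 = 0.233.

23.3%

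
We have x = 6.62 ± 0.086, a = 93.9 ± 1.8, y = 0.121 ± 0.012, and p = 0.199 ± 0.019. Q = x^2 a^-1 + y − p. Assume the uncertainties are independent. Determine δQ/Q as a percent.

Let w = x^2·a^-1 = 0.467. δw/w = √((2·δx/x)² + (-1·δa/a)²) = √(0.000675 + 0.000367) = 0.0323, so δw = 0.0151.
Q = w + y − p: δQ = √(δw² + δy² + δp²) = √(0.000227 + 0.000144 + 0.000361) = 0.0271
Q = 0.389, so δQ/Q = 0.0271/0.389 = 0.0696.

6.96%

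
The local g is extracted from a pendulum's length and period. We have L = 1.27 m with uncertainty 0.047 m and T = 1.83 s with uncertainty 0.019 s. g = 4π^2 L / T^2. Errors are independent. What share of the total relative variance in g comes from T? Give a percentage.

(δg/g)² = (1·δL/L)² + (-2·δT/T)²
  L term: (1×0.0370)² = 0.00137
  T term: (-2×0.0104)² = 0.000431
Total = 0.00180. Share from T = 0.000431/0.00180 = 0.239.

23.9%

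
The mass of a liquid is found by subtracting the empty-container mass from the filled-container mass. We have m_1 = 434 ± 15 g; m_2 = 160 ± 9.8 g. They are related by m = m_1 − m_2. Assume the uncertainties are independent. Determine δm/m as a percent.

6.54%

Each term contributes (cᵢ δxᵢ)² to (δm)²:
  (δm_1)² = 225;  (δm_2)² = 96.0
δm = √(321) = 17.9 g
m = 274 g, so δm/m = 17.9/274 = 0.0654.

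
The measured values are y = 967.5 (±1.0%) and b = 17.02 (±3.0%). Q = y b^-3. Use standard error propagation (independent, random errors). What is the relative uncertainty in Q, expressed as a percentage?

Relative error in a monomial: (δQ/Q)² = Σ (nᵢ · δxᵢ/xᵢ)².
  (1·δy/y)² = (1×0.0100)² = 0.000100;  (-3·δb/b)² = (-3×0.0300)² = 0.00810
δQ/Q = √(0.00820) = 0.0906

9.06%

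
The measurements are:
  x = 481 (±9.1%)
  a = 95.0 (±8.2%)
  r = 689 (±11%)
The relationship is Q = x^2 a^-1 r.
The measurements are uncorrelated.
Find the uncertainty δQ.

Since Q is a product/quotient, work with relative uncertainties:
  (2·δx/x)² = (2×0.0910)² = 0.0331;  (-1·δa/a)² = (-1×0.0820)² = 0.00672;  (1·δr/r)² = (1×0.110)² = 0.0121
δQ/Q = √(0.0519) = 0.228
Q = 1.68e+06, so δQ = 0.228 × 1.68e+06 = 3.82e+05.

3.82e+05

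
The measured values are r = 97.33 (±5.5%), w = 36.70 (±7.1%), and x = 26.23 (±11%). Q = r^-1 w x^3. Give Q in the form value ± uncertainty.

Relative error in a monomial: (δQ/Q)² = Σ (nᵢ · δxᵢ/xᵢ)².
  (-1·δr/r)² = (-1×0.0550)² = 0.00303;  (1·δw/w)² = (1×0.0710)² = 0.00504;  (3·δx/x)² = (3×0.110)² = 0.109
δQ/Q = √(0.117) = 0.342
Q = 6805, so δQ = 0.342 × 6805 = 2330.

6805 ± 2330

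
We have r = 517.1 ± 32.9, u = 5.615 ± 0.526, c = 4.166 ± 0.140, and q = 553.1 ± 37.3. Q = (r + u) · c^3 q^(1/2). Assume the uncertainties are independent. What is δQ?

Let w = r + u = 522.7. δw = √(δr² + δu²) = √(1080 + 0.277) = 32.9, so δw/w = 0.0629.
Q is then a monomial in w, c, q:
δQ/Q = √((δw/w)² + (3·δc/c)² + (½·δq/q)²) = √(0.00396 + 0.0102 + 0.00114) = 0.124
Q = 888800, so δQ = 0.124 × 888800 = 1.1e+05.

1.1e+05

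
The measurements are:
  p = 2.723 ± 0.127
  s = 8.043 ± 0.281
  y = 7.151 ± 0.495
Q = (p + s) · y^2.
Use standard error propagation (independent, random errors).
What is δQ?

77.8

Let u = p + s = 10.77. δu = √(δp² + δs²) = √(0.0161 + 0.0790) = 0.308, so δu/u = 0.0286.
Q is then a monomial in u, y:
δQ/Q = √((δu/u)² + (2·δy/y)²) = √(0.000820 + 0.0192) = 0.141
Q = 550.5, so δQ = 0.141 × 550.5 = 77.8.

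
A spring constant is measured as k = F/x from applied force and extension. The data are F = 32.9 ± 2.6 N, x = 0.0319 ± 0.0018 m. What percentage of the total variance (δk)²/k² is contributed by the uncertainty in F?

(δk/k)² = (1·δF/F)² + (-1·δx/x)²
  F term: (1×0.0790)² = 0.00625
  x term: (-1×0.0564)² = 0.00318
Total = 0.00943. Share from F = 0.00625/0.00943 = 0.662.

66.2%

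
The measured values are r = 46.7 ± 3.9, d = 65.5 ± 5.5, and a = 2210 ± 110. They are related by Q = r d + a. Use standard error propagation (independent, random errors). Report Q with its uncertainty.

Let p = r·d = 3060. δp/p = √((1·δr/r)² + (1·δd/d)²) = √(0.00697 + 0.00705) = 0.118, so δp = 362.
Q = p + a: δQ = √(δp² + δa²) = √(1.31e+05 + 12100) = 379
Q = 5270.

5270 ± 379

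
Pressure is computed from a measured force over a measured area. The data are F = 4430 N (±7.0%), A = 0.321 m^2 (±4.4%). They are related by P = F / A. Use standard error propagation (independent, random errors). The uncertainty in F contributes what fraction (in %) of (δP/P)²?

71.7%

(δP/P)² = (1·δF/F)² + (-1·δA/A)²
  F term: (1×0.0700)² = 0.00490
  A term: (-1×0.0440)² = 0.00194
Total = 0.00684. Share from F = 0.00490/0.00684 = 0.717.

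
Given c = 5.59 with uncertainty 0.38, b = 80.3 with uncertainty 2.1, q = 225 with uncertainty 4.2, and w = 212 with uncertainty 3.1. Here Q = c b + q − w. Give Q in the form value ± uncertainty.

Let p = c·b = 449. δp/p = √((1·δc/c)² + (1·δb/b)²) = √(0.00462 + 0.000684) = 0.0728, so δp = 32.7.
Q = p + q − w: δQ = √(δp² + δq² + δw²) = √(1070 + 17.6 + 9.61) = 33.1
Q = 462.

462 ± 33.1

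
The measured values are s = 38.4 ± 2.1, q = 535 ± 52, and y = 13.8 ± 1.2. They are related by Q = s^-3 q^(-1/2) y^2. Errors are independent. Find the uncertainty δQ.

Each factor contributes (exponent × relative error)² to (δQ/Q)²:
  (-3·δs/s)² = (-3×0.0547)² = 0.0269;  (−½·δq/q)² = (-0.5×0.0972)² = 0.00236;  (2·δy/y)² = (2×0.0870)² = 0.0302
δQ/Q = √(0.0595) = 0.244
Q = 0.000145, so δQ = 0.244 × 0.000145 = 3.55e-05.

3.55e-05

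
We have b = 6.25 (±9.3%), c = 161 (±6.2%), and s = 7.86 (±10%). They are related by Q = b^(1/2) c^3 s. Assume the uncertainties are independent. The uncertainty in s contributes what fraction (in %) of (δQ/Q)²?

(δQ/Q)² = (½·δb/b)² + (3·δc/c)² + (1·δs/s)²
  b term: (0.5×0.0930)² = 0.00216
  c term: (3×0.0620)² = 0.0346
  s term: (1×0.100)² = 0.0100
Total = 0.0468. Share from s = 0.0100/0.0468 = 0.214.

21.4%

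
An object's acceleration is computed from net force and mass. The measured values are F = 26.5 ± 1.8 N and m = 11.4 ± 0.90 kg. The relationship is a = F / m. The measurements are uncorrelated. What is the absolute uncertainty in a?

For a monomial a ∝ F, m^-1, fractional errors add in quadrature:
  (1·δF/F)² = (1×0.0679)² = 0.00461;  (-1·δm/m)² = (-1×0.0789)² = 0.00623
δa/a = √(0.0108) = 0.104
a = 2.32 m/s^2, so δa = 0.104 × 2.32 = 0.242 m/s^2.

0.242 m/s^2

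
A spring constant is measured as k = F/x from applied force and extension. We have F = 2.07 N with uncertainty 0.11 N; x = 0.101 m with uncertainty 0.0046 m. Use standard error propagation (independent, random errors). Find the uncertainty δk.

1.43 N/m

Products/powers → add relative errors in quadrature, weighted by exponent:
  (1·δF/F)² = (1×0.0531)² = 0.00282;  (-1·δx/x)² = (-1×0.0455)² = 0.00207
δk/k = √(0.00490) = 0.0700
k = 20.5 N/m, so δk = 0.0700 × 20.5 = 1.43 N/m.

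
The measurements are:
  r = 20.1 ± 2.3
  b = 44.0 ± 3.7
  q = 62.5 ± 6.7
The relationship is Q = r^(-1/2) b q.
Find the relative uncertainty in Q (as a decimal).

0.148

Q is a product of powers, so relative uncertainties combine in quadrature:
  (−½·δr/r)² = (-0.5×0.114)² = 0.00327;  (1·δb/b)² = (1×0.0841)² = 0.00707;  (1·δq/q)² = (1×0.107)² = 0.0115
δQ/Q = √(0.0218) = 0.148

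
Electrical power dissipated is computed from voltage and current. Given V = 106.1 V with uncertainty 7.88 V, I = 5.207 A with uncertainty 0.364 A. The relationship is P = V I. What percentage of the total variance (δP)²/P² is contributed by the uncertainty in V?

53.0%

(δP/P)² = (1·δV/V)² + (1·δI/I)²
  V term: (1×0.0743)² = 0.00552
  I term: (1×0.0699)² = 0.00489
Total = 0.0104. Share from V = 0.00552/0.0104 = 0.530.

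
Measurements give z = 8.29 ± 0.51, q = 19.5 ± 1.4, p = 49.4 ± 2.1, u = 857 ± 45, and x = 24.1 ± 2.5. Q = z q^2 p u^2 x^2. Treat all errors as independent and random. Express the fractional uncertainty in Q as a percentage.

Since Q is a product/quotient, work with relative uncertainties:
  (1·δz/z)² = (1×0.0615)² = 0.00378;  (2·δq/q)² = (2×0.0718)² = 0.0206;  (1·δp/p)² = (1×0.0425)² = 0.00181;  (2·δu/u)² = (2×0.0525)² = 0.0110;  (2·δx/x)² = (2×0.104)² = 0.0430
δQ/Q = √(0.0803) = 0.283

28.3%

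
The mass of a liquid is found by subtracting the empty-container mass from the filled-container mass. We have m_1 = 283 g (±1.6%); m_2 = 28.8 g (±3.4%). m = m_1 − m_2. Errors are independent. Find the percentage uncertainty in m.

For a sum/difference, combine absolute errors in quadrature:
  (δm_1)² = 20.5;  (δm_2)² = 0.959
δm = √(21.5) = 4.63 g
m = 254 g, so δm/m = 4.63/254 = 0.0182.

1.82%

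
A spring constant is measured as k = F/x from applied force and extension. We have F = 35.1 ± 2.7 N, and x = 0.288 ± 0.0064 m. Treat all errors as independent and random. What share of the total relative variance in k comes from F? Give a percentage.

(δk/k)² = (1·δF/F)² + (-1·δx/x)²
  F term: (1×0.0769)² = 0.00592
  x term: (-1×0.0222)² = 0.000494
Total = 0.00641. Share from F = 0.00592/0.00641 = 0.923.

92.3%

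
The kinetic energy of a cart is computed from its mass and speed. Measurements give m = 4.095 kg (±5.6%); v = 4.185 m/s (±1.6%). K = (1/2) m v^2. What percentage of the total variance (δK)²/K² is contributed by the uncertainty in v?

(δK/K)² = (1·δm/m)² + (2·δv/v)²
  m term: (1×0.0560)² = 0.00314
  v term: (2×0.0160)² = 0.00102
Total = 0.00416. Share from v = 0.00102/0.00416 = 0.246.

24.6%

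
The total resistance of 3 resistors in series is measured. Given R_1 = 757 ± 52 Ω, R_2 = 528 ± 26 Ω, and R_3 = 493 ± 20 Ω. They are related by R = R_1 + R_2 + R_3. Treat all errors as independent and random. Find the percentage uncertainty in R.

Sums and differences: (δR)² = Σ (cᵢ δxᵢ)².
  (δR_1)² = 2700;  (δR_2)² = 676;  (δR_3)² = 400
δR = √(3780) = 61.5 Ω
R = 1780 Ω, so δR/R = 61.5/1780 = 0.0346.

3.46%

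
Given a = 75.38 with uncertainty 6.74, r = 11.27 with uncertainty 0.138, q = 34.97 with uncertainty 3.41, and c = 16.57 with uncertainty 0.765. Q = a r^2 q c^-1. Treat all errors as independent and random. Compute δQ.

2870

Each factor contributes (exponent × relative error)² to (δQ/Q)²:
  (1·δa/a)² = (1×0.0894)² = 0.00799;  (2·δr/r)² = (2×0.0122)² = 0.000600;  (1·δq/q)² = (1×0.0975)² = 0.00951;  (-1·δc/c)² = (-1×0.0462)² = 0.00213
δQ/Q = √(0.0202) = 0.142
Q = 20210, so δQ = 0.142 × 20210 = 2870.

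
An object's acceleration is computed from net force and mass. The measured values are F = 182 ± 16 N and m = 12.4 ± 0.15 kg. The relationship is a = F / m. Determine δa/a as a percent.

a is a product of powers, so relative uncertainties combine in quadrature:
  (1·δF/F)² = (1×0.0879)² = 0.00773;  (-1·δm/m)² = (-1×0.0121)² = 0.000146
δa/a = √(0.00787) = 0.0887

8.87%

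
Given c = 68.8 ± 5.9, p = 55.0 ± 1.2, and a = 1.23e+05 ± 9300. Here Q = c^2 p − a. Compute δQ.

Let w = c^2·p = 2.6e+05. δw/w = √((2·δc/c)² + (1·δp/p)²) = √(0.0294 + 0.000476) = 0.173, so δw = 45000.
Q = w − a: δQ = √(δw² + δa²) = √(2.03e+09 + 8.65e+07) = 46000

46000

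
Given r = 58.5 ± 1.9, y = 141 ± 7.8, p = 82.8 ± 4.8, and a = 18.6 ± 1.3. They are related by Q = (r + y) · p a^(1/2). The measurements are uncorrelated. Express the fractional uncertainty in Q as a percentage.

7.87%

Let u = r + y = 200. δu = √(δr² + δy²) = √(3.61 + 60.8) = 8.03, so δu/u = 0.0402.
Q is then a monomial in u, p, a:
δQ/Q = √((δu/u)² + (1·δp/p)² + (½·δa/a)²) = √(0.00162 + 0.00336 + 0.00122) = 0.0787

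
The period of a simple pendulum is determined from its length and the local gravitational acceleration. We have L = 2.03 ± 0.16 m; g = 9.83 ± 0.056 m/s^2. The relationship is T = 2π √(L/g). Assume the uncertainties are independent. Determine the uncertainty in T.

T is a product of powers, so relative uncertainties combine in quadrature:
  (½·δL/L)² = (0.5×0.0788)² = 0.00155;  (−½·δg/g)² = (-0.5×0.00570)² = 8.11e-06
δT/T = √(0.00156) = 0.0395
T = 2.86 s, so δT = 0.0395 × 2.86 = 0.113 s.

0.113 s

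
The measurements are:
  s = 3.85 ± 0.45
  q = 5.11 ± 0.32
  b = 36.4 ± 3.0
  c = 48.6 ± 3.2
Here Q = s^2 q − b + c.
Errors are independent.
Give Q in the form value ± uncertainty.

Let p = s^2·q = 75.7. δp/p = √((2·δs/s)² + (1·δq/q)²) = √(0.0546 + 0.00392) = 0.242, so δp = 18.3.
Q = p − b + c: δQ = √(δp² + δb² + δc²) = √(336 + 9.00 + 10.2) = 18.8
Q = 87.9.

87.9 ± 18.8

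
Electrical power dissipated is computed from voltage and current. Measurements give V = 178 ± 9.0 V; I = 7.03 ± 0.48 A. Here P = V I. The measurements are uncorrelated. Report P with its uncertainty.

1250 ± 106 W

Relative error in a monomial: (δP/P)² = Σ (nᵢ · δxᵢ/xᵢ)².
  (1·δV/V)² = (1×0.0506)² = 0.00256;  (1·δI/I)² = (1×0.0683)² = 0.00466
δP/P = √(0.00722) = 0.0850
P = 1250 W, so δP = 0.0850 × 1250 = 106 W.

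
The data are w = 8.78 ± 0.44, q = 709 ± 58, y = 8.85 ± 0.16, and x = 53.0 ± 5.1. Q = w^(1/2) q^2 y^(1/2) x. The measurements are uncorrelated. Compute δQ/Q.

Each factor contributes (exponent × relative error)² to (δQ/Q)²:
  (½·δw/w)² = (0.5×0.0501)² = 0.000628;  (2·δq/q)² = (2×0.0818)² = 0.0268;  (½·δy/y)² = (0.5×0.0181)² = 8.17e-05;  (1·δx/x)² = (1×0.0962)² = 0.00926
δQ/Q = √(0.0367) = 0.192

0.192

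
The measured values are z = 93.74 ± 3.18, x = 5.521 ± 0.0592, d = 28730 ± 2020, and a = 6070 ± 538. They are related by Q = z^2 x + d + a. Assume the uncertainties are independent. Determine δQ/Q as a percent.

Let p = z^2·x = 48510. δp/p = √((2·δz/z)² + (1·δx/x)²) = √(0.00460 + 0.000115) = 0.0687, so δp = 3330.
Q = p + d + a: δQ = √(δp² + δd² + δa²) = √(1.11e+07 + 4.08e+06 + 2.89e+05) = 3930
Q = 83310, so δQ/Q = 3930/83310 = 0.0472.

4.72%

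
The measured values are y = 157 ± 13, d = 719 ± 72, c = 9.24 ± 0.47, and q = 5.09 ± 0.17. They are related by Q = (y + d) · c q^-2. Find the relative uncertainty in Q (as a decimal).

0.118

Let u = y + d = 876. δu = √(δy² + δd²) = √(169 + 5180) = 73.2, so δu/u = 0.0835.
Q is then a monomial in u, c, q:
δQ/Q = √((δu/u)² + (1·δc/c)² + (-2·δq/q)²) = √(0.00698 + 0.00259 + 0.00446) = 0.118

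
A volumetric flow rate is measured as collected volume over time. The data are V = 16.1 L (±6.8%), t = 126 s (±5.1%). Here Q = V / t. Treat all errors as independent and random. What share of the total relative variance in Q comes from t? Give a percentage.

(δQ/Q)² = (1·δV/V)² + (-1·δt/t)²
  V term: (1×0.0680)² = 0.00462
  t term: (-1×0.0510)² = 0.00260
Total = 0.00723. Share from t = 0.00260/0.00723 = 0.360.

36.0%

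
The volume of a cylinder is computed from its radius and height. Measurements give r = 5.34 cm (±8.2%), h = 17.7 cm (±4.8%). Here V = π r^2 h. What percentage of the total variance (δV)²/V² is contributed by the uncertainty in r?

(δV/V)² = (2·δr/r)² + (1·δh/h)²
  r term: (2×0.0820)² = 0.0269
  h term: (1×0.0480)² = 0.00230
Total = 0.0292. Share from r = 0.0269/0.0292 = 0.921.

92.1%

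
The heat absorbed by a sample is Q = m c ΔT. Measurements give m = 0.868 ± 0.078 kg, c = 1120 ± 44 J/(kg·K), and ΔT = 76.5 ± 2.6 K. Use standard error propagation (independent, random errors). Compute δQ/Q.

Products/powers → add relative errors in quadrature, weighted by exponent:
  (1·δm/m)² = (1×0.0899)² = 0.00808;  (1·δc/c)² = (1×0.0393)² = 0.00154;  (1·δΔT/ΔT)² = (1×0.0340)² = 0.00116
δQ/Q = √(0.0108) = 0.104

0.104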